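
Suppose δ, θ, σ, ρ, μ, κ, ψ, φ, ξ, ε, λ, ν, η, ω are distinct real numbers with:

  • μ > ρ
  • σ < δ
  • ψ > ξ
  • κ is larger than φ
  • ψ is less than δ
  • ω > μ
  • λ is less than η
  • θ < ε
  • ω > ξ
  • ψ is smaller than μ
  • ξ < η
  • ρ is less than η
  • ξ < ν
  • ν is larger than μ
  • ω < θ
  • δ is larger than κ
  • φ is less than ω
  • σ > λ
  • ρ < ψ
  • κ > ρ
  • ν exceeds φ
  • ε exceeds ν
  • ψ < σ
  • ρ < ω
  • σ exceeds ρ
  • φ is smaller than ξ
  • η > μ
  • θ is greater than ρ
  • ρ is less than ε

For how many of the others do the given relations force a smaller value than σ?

5

The elements the relations force below σ are φ, ρ, λ, ξ, ψ — no chain reaches any other.
That is 5.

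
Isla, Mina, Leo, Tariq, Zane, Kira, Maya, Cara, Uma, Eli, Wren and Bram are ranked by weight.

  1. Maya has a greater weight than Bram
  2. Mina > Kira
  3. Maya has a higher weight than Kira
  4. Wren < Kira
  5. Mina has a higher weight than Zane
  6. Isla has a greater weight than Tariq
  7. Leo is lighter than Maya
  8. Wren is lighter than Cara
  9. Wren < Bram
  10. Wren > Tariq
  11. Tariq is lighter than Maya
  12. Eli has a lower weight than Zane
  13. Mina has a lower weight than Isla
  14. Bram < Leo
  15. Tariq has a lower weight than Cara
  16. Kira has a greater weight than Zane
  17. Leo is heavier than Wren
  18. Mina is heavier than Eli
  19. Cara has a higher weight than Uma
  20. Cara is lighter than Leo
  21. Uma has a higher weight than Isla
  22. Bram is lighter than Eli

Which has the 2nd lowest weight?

Wren

Piecing the relations together gives one ordering: Tariq < Wren < Bram < Eli < Zane < Kira < Mina < Isla < Uma < Cara < Leo < Maya.
The 2nd smallest is Wren.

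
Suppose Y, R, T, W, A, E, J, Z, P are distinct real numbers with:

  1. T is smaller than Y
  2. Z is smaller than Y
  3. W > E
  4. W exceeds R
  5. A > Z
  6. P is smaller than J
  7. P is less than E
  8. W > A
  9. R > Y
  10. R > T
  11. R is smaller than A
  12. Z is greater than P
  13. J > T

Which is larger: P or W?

The relevant relations are P < Z; Z < Y; Y < R; R < A; A < W.
Chaining these gives P < Z < Y < R < A < W.
So P < W; W is the larger of the two.

W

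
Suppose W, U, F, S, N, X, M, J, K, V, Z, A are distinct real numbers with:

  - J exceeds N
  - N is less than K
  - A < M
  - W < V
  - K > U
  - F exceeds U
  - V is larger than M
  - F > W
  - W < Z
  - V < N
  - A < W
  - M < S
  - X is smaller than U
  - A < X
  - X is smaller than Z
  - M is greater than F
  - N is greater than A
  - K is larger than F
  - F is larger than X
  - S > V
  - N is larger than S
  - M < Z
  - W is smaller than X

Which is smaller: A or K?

A

The relevant relations are A < W; W < X; X < U; U < F; F < M; M < V; V < S; S < N; N < K.
Chaining these gives A < W < X < U < F < M < V < S < N < K.
So A < K; A is the smaller of the two.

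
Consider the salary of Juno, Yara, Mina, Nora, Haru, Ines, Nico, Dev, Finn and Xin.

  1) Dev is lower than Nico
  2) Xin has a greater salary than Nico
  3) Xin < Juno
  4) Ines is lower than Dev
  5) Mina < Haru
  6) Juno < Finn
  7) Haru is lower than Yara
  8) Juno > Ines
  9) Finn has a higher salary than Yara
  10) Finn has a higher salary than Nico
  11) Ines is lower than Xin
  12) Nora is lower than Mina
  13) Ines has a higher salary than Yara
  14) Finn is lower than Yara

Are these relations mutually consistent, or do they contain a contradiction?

We have Finn < Yara stated directly, yet also Yara < Ines < Dev < Nico < Xin < Juno < Finn by chaining the others — so Yara < Finn. Contradiction.

inconsistent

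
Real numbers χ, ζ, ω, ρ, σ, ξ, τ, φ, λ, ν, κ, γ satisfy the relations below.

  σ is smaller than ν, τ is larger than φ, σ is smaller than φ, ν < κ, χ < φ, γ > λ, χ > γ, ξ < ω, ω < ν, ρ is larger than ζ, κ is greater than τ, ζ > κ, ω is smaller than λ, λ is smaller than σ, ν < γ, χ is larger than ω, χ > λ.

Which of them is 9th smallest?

Chaining the given pairs: ξ < ω < λ < σ < ν < γ < χ < φ < τ < κ < ζ < ρ.
Counting 9 from the smallest end gives τ.

τ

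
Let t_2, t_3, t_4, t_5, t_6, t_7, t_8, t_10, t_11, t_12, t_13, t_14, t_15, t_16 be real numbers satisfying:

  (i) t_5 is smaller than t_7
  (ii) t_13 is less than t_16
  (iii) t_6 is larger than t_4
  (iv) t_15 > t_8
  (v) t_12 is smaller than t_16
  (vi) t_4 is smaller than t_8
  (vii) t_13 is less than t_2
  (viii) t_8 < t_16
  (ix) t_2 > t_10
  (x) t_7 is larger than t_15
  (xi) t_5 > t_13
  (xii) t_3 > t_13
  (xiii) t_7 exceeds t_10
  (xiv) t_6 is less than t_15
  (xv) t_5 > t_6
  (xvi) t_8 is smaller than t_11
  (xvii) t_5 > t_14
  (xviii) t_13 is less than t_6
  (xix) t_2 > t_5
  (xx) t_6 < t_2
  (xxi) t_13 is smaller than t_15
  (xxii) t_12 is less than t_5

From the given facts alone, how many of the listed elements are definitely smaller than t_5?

5

Directly below t_5: t_12, t_13, t_14, t_6.
One step further: t_4 (5 so far).
Nothing else is reachable below t_5; 5 in all.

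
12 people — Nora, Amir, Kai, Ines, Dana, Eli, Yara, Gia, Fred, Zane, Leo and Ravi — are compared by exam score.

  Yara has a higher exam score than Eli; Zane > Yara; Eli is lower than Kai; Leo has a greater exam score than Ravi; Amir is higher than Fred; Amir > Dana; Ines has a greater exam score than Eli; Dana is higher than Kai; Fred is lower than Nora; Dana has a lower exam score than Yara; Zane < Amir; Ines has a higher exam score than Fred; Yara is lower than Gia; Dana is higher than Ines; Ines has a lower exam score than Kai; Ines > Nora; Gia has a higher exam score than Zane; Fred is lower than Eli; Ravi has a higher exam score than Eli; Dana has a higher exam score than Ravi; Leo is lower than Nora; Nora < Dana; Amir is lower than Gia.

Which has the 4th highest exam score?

Yara

Piecing the relations together gives one ordering: Fred < Eli < Ravi < Leo < Nora < Ines < Kai < Dana < Yara < Zane < Amir < Gia.
Counting 4 from the largest end gives Yara.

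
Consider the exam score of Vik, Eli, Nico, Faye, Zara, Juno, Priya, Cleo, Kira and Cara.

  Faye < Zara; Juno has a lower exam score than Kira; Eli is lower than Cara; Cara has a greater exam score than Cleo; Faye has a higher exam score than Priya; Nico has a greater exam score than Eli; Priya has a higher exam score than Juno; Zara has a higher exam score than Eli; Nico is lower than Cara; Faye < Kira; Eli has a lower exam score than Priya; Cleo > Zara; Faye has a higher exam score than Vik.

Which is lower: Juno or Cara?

Juno

Juno < Priya and Priya < Faye give Juno < Faye.
Then Faye < Zara extends the chain to Zara.
Then Zara < Cleo extends the chain to Cleo.
With Cleo < Cara: Juno < Priya < Faye < Zara < Cleo < Cara.
So Juno < Cara; Juno is the lower of the two.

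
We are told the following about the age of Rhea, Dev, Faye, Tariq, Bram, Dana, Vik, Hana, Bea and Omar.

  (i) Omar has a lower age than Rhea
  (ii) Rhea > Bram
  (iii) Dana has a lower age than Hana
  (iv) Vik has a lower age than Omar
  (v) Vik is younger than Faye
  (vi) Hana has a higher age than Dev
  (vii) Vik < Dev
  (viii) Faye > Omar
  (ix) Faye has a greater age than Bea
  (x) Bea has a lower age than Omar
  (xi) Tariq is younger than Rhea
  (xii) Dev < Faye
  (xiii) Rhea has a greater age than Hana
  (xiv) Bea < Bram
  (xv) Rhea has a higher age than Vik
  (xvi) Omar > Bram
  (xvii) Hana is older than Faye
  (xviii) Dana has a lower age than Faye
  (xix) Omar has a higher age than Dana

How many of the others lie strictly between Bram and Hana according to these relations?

Chaining upward from Bram reaches: Omar, Faye, Rhea.
Chaining downward from Hana reaches: Bea, Vik, Dev, Dana, Omar, Faye.
Strictly between Bram and Hana are those in both lists: Omar, Faye — 2 elements.

2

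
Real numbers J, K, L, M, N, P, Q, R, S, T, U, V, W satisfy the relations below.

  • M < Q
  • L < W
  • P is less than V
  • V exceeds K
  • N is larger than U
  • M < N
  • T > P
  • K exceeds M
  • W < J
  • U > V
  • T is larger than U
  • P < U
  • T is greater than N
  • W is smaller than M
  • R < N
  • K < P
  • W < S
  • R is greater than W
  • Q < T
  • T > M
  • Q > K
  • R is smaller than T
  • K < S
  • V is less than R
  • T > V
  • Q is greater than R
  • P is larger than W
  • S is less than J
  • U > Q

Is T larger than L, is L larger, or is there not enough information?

T

The relevant relations are L < W; W < M; M < K; K < P; P < V; V < R; R < Q; Q < U; U < N; N < T.
Together: L < W < M < K < P < V < R < Q < U < N < T.
So T is larger.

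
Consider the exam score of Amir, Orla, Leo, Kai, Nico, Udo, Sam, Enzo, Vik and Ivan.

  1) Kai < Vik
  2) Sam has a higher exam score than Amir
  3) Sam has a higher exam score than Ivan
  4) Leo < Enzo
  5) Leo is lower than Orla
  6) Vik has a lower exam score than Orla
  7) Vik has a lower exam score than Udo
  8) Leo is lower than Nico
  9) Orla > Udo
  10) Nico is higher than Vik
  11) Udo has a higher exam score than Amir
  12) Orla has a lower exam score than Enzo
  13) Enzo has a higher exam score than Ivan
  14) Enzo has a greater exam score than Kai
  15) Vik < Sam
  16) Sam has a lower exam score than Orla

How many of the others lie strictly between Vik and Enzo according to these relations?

The relations place Vik below Enzo. An element lies strictly between them when it is forced above Vik and also forced below Enzo.
Above Vik: {Udo, Sam, Orla, Nico}. Below Enzo: {Kai, Amir, Ivan, Udo, Sam, Leo, Orla}.
Intersection: {Udo, Sam, Orla} — 3.

3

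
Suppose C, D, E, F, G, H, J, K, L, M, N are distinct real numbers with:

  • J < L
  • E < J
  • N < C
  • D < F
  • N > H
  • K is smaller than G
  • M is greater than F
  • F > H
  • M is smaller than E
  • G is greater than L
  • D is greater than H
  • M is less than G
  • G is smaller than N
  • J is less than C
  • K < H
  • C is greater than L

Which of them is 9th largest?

Piecing the relations together gives one ordering: K < H < D < F < M < E < J < L < G < N < C.
The 9th largest is D.

D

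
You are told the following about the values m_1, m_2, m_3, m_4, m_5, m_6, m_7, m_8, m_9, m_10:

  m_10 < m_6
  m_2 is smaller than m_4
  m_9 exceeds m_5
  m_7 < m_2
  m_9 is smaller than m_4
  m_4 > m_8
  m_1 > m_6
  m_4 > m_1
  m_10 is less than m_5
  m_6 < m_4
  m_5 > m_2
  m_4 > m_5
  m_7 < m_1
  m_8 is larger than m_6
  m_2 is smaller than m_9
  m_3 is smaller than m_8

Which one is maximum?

m_4

m_10 is not greatest since m_10 < m_5; m_3 is not greatest since m_3 < m_8; m_6 is not greatest since m_6 < m_8; m_8 is not greatest since m_8 < m_4; m_7 is not greatest since m_7 < m_1; m_2 is not greatest since m_2 < m_9; m_5 is not greatest since m_5 < m_4; m_9 is not greatest since m_9 < m_4; m_1 is not greatest since m_1 < m_4.
Only m_4 has nothing above it, so m_4 is the maximum.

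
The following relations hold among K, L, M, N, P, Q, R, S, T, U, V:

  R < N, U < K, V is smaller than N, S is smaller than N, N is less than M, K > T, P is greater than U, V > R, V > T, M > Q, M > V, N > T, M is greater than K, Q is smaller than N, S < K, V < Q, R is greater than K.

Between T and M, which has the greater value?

M

The relevant relations are T < K; K < R; R < V; V < N; N < M.
Together: T < K < R < V < N < M.
So T < M; M is the larger of the two.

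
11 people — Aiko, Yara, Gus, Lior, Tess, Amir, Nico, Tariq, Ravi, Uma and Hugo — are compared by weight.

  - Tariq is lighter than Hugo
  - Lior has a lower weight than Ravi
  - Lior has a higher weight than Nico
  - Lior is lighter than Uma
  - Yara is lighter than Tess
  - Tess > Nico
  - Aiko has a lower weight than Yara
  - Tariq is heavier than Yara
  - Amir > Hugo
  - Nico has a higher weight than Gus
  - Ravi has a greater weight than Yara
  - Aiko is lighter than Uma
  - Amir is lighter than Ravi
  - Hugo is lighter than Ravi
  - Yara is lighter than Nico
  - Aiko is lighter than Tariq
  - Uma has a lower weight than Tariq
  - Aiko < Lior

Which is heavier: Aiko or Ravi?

The relevant relations are Aiko < Yara; Yara < Nico; Nico < Lior; Lior < Uma; Uma < Tariq; Tariq < Hugo; Hugo < Amir; Amir < Ravi.
Chaining these gives Aiko < Yara < Nico < Lior < Uma < Tariq < Hugo < Amir < Ravi.
So Aiko < Ravi; Ravi is the heavier of the two.

Ravi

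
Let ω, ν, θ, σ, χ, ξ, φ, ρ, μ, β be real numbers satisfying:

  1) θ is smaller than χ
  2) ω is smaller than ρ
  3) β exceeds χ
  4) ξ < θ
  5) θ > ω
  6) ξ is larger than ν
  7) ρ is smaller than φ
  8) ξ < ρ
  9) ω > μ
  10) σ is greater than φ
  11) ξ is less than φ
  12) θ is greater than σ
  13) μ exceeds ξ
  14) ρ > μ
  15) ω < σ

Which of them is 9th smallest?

The consecutive relations fix a unique order: ν < ξ < μ < ω < ρ < φ < σ < θ < χ < β.
The 9th smallest is χ.

χ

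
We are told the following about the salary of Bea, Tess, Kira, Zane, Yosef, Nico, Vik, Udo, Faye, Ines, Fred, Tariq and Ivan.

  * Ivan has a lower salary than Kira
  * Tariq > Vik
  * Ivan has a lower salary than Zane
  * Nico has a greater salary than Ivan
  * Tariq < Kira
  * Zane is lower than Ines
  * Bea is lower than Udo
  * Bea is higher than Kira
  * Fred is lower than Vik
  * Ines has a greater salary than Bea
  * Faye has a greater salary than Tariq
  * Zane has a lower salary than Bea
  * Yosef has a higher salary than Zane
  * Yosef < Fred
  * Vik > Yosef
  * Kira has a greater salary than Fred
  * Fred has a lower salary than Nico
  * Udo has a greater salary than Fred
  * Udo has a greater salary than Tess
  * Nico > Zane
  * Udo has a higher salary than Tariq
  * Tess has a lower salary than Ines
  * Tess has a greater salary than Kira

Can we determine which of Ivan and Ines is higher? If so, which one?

Ines

Following the relations from Ivan: Ivan < Zane < Yosef < Vik < Tariq < Kira < Bea < Ines.
So Ines is higher.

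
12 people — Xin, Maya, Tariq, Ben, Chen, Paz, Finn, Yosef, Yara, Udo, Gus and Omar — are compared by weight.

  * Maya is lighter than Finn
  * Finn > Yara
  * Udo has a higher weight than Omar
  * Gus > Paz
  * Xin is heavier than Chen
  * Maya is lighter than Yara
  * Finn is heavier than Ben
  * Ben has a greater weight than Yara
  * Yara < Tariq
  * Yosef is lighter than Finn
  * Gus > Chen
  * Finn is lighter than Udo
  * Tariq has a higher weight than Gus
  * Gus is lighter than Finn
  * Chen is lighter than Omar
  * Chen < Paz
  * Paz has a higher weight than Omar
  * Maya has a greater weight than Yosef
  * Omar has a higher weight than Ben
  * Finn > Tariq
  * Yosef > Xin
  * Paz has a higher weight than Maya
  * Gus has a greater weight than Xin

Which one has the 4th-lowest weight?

The consecutive relations fix a unique order: Chen < Xin < Yosef < Maya < Yara < Ben < Omar < Paz < Gus < Tariq < Finn < Udo.
Counting 4 from the smallest end gives Maya.

Maya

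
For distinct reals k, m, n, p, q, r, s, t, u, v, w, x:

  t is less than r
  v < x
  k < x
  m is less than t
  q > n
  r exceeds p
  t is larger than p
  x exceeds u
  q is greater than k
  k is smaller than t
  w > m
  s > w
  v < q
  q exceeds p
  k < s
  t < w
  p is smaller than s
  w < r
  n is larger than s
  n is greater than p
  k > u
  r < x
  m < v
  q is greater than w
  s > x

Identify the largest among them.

u is not greatest since u < k; m is not greatest since m < w; k is not greatest since k < t; v is not greatest since v < q; p is not greatest since p < s; t is not greatest since t < r; w is not greatest since w < q; r is not greatest since r < x; x is not greatest since x < s; s is not greatest since s < n; n is not greatest since n < q.
Only q has nothing above it, so q is the largest.

q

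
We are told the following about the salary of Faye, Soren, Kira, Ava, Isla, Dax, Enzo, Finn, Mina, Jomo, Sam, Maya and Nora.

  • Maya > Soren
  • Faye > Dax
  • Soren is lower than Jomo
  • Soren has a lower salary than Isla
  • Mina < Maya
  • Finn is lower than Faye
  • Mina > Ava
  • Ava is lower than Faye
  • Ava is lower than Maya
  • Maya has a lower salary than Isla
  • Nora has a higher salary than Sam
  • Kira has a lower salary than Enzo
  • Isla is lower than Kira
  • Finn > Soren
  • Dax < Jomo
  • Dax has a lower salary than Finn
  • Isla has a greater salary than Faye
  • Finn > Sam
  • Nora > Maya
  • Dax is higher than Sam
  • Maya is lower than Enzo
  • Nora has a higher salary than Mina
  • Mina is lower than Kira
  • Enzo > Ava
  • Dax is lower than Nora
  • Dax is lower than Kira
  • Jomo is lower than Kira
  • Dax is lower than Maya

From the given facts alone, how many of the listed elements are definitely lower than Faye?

5

The elements the relations force below Faye are Ava, Sam, Soren, Dax, Finn — no chain reaches any other.
That is 5.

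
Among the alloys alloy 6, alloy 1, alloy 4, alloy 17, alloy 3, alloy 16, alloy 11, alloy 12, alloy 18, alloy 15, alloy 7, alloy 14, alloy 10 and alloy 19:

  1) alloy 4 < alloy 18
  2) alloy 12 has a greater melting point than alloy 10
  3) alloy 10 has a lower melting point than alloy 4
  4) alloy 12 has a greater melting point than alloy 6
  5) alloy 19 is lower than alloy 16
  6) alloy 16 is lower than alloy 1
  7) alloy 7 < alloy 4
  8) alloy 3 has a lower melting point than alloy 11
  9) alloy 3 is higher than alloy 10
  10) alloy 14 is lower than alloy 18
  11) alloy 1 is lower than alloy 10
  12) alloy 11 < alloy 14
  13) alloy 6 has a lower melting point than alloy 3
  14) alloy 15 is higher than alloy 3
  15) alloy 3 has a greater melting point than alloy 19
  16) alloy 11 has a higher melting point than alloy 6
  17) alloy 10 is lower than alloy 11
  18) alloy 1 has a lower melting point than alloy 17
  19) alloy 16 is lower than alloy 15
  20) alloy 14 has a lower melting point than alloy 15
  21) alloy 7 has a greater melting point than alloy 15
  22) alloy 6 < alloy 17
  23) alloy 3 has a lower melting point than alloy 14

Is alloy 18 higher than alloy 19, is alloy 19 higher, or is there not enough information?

alloy 18

alloy 19 < alloy 16 and alloy 16 < alloy 1 give alloy 19 < alloy 1.
Then alloy 1 < alloy 10 extends the chain to alloy 10.
Then alloy 10 < alloy 3 extends the chain to alloy 3.
With alloy 3 < alloy 11: alloy 19 < alloy 16 < alloy 1 < alloy 10 < alloy 3 < alloy 11.
With alloy 11 < alloy 14: alloy 19 < alloy 16 < alloy 1 < alloy 10 < alloy 3 < alloy 11 < alloy 14.
With alloy 14 < alloy 15: alloy 19 < alloy 16 < alloy 1 < alloy 10 < alloy 3 < alloy 11 < alloy 14 < alloy 15.
With alloy 15 < alloy 7: alloy 19 < alloy 16 < alloy 1 < alloy 10 < alloy 3 < alloy 11 < alloy 14 < alloy 15 < alloy 7.
Then alloy 7 < alloy 4 extends the chain to alloy 4.
Then alloy 4 < alloy 18 extends the chain to alloy 18.
So alloy 18 is higher.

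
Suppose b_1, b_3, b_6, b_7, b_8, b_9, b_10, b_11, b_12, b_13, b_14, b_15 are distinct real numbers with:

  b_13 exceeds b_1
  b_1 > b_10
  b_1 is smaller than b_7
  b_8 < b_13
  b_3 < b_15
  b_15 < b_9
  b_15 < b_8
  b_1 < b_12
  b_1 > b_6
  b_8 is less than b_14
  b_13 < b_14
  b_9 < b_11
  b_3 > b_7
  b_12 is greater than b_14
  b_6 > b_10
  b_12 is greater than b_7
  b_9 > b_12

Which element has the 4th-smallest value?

Chaining the given pairs: b_10 < b_6 < b_1 < b_7 < b_3 < b_15 < b_8 < b_13 < b_14 < b_12 < b_9 < b_11.
The 4th smallest is b_7.

b_7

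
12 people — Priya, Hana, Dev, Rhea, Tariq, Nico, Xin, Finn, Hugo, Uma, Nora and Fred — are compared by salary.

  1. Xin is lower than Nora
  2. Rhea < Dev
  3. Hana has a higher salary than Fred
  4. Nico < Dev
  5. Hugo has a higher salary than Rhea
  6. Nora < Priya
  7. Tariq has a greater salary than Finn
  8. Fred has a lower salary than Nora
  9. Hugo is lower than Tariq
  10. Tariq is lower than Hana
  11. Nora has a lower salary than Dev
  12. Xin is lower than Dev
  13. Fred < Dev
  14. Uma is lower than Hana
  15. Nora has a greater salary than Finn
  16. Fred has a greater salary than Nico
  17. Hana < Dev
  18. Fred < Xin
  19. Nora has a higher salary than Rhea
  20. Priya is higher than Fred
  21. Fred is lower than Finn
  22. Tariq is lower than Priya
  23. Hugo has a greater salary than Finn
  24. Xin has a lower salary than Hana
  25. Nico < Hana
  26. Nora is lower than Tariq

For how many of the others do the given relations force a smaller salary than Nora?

5

Directly below Nora: Fred, Xin, Rhea, Finn.
One step further: Nico (5 so far).
Nothing else is reachable below Nora; 5 in all.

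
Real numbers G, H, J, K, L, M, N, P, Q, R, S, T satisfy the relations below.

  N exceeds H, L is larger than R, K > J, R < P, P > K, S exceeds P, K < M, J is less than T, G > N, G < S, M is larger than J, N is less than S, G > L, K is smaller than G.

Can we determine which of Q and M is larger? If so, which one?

Following every chain through M: below M we get J, K.
Q is not reached, and no chain runs the other way from Q to M.
So the given relations leave the order of M and Q undetermined.

undetermined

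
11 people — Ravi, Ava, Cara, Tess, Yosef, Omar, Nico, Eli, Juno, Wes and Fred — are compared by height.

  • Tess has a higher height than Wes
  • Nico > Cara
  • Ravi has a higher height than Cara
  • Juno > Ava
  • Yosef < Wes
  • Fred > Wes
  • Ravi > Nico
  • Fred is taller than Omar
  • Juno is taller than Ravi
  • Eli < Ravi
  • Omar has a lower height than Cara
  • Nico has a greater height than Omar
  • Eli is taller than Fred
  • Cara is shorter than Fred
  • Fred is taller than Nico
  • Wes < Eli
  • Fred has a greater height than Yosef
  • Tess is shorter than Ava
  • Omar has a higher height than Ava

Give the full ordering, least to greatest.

Yosef < Wes < Tess < Ava < Omar < Cara < Nico < Fred < Eli < Ravi < Juno

Each adjacent pair is fixed by a given relation: Yosef < Wes; Wes < Tess; Tess < Ava; Ava < Omar; Omar < Cara; Cara < Nico; Nico < Fred; Fred < Eli; Eli < Ravi; Ravi < Juno. Chaining them end to end gives the full order.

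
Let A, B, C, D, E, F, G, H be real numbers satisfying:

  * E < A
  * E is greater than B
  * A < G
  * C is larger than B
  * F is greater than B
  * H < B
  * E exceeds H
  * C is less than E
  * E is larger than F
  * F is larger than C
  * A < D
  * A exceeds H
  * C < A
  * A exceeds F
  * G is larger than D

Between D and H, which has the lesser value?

H

H < B < C < F < E < A < D, by transitivity through B, C, F, E, A.
So H < D; H is the smaller of the two.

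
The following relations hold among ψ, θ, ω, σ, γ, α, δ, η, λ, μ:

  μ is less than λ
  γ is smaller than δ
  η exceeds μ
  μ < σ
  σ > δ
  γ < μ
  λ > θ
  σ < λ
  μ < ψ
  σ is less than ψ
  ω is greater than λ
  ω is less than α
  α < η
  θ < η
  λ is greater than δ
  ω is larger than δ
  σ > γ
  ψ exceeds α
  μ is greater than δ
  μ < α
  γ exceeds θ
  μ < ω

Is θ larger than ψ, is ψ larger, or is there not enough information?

Chaining the given relations: θ < γ < δ < μ < σ < λ < ω < α < ψ.
So ψ is larger.

ψ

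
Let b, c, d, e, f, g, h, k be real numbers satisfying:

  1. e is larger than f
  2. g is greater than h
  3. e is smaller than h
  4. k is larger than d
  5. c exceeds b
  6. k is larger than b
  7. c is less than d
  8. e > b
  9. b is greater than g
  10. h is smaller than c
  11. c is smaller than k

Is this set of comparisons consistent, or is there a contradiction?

inconsistent

We have b < e stated directly, yet also e < h < g < b by chaining the others — so e < b. Contradiction.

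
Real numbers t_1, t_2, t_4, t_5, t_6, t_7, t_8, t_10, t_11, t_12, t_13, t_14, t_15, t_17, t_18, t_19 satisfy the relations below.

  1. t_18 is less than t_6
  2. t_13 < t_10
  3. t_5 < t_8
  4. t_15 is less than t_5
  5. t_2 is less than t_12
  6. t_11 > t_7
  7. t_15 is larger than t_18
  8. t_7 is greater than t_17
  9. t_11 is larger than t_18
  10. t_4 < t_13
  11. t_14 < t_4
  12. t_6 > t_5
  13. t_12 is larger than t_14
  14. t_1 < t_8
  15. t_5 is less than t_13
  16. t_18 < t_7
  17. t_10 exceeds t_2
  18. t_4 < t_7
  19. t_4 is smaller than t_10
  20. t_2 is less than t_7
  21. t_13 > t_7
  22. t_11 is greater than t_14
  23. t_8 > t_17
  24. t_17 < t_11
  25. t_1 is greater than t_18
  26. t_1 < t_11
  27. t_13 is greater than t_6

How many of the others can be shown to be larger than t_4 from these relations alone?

4

From t_4 the given relations immediately reach t_7, t_13, t_10.
From those, t_11 — 4 in total.
No other element is forced above t_4 by the given relations, so the count is 4.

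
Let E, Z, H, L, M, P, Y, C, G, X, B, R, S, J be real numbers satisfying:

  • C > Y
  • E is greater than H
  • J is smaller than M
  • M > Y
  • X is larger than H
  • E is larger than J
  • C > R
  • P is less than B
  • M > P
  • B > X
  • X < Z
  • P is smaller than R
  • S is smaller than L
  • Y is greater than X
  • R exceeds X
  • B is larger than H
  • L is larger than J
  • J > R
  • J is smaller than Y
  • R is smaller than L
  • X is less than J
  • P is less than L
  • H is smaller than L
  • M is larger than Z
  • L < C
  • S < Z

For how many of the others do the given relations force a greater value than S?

4

Directly above S: Z, L.
One step further: C, M (4 so far).
No other element is forced above S by the given relations, so the count is 4.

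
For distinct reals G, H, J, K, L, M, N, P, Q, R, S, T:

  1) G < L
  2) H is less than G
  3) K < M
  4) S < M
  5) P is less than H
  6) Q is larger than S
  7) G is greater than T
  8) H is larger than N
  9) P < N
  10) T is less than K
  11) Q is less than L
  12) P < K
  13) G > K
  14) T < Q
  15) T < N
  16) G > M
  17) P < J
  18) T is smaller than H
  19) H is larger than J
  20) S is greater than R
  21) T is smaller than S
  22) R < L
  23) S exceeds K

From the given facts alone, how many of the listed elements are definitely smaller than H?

Directly below H: T, P, J, N.
Nothing else is reachable below H; 4 in all.

4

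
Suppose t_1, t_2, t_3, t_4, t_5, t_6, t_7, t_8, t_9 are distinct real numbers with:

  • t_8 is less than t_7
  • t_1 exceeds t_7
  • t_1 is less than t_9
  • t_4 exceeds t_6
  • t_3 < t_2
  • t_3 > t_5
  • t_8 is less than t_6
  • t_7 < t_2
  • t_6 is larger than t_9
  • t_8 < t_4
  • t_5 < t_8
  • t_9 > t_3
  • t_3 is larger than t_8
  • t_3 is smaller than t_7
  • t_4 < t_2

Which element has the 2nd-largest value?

t_4

Chaining the given pairs: t_5 < t_8 < t_3 < t_7 < t_1 < t_9 < t_6 < t_4 < t_2.
The 2nd largest is t_4.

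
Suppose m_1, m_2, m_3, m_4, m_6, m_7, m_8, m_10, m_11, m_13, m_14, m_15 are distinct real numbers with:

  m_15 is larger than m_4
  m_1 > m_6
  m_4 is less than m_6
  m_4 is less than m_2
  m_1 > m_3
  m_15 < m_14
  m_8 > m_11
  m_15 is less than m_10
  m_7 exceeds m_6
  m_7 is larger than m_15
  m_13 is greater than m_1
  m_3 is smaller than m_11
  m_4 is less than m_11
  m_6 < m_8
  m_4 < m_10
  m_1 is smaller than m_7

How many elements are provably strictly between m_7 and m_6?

The relations place m_6 below m_7. An element lies strictly between them when it is forced above m_6 and also forced below m_7.
Above m_6: {m_1, m_8, m_13}. Below m_7: {m_4, m_15, m_3, m_1}.
Intersection: {m_1} — 1.

1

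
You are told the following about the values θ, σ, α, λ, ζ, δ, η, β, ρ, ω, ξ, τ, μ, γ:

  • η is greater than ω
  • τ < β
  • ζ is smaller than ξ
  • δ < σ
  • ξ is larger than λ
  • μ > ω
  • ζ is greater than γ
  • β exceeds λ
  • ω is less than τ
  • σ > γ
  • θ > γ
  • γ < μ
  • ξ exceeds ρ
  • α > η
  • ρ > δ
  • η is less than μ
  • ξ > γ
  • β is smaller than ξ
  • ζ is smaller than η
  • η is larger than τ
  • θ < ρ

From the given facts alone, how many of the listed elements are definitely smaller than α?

From α the given relations immediately reach η.
From those, ω, τ, ζ — 4 in total.
From those, γ — 5 in total.
No other element is forced below α by the given relations, so the count is 5.

5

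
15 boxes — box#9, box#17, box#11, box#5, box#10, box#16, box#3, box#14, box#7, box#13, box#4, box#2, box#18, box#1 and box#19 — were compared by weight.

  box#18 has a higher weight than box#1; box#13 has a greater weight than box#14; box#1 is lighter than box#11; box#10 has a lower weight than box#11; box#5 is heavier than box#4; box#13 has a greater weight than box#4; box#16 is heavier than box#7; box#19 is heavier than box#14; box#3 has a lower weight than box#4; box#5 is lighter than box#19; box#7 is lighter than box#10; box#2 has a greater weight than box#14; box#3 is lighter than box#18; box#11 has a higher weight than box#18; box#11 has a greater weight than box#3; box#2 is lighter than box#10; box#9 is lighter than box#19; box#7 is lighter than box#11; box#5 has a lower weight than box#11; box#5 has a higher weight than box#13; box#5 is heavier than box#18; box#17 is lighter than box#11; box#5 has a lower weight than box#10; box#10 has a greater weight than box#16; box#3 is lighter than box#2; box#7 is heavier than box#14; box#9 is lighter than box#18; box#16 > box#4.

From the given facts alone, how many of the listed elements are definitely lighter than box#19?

From box#19 the given relations immediately reach box#14, box#9, box#5.
From those, box#18, box#4, box#13 — 6 in total.
From those, box#3, box#1 — 8 in total.
Nothing else is reachable below box#19; 8 in all.

8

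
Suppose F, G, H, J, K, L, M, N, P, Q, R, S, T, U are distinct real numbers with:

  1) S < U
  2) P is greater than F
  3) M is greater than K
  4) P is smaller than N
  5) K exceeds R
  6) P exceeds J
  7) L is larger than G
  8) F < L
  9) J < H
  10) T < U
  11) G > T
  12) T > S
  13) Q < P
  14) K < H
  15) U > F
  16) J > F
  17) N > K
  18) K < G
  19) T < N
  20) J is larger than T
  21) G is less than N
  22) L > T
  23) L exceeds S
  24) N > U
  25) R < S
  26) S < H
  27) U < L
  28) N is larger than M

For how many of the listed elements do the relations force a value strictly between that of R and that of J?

2

Chaining upward from R reaches: S, T, K, G, U, M, P, H, L, N.
Chaining downward from J reaches: F, S, T.
Strictly between R and J are those in both lists: S, T — 2 elements.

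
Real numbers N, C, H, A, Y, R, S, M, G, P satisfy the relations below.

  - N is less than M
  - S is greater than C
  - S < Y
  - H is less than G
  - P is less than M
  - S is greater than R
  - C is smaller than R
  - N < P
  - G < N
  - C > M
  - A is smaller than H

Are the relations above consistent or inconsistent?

Every relation is compatible with A < H < G < N < P < M < C < R < S < Y; the set is consistent.

consistent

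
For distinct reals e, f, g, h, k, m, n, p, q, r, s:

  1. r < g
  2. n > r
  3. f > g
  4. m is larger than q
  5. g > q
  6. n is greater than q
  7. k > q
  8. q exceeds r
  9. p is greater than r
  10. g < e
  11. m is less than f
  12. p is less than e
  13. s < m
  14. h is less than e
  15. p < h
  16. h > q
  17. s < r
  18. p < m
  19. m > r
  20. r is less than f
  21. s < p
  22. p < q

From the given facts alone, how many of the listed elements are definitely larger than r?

Directly above r: p, q, g, n, m, f.
One step further: k, h, e (9 so far).
No other element is forced above r by the given relations, so the count is 9.

9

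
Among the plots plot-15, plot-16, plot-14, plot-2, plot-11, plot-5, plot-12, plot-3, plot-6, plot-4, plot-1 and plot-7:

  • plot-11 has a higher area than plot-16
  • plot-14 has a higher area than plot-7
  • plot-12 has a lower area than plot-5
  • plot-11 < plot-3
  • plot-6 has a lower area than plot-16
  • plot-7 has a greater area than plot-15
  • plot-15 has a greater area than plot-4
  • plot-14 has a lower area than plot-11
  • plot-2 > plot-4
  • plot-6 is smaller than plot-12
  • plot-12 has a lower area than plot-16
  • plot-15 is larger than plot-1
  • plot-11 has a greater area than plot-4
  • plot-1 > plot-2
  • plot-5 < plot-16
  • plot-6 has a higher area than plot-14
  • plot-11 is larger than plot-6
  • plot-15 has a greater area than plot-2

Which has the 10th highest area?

plot-1

Chaining the given pairs: plot-4 < plot-2 < plot-1 < plot-15 < plot-7 < plot-14 < plot-6 < plot-12 < plot-5 < plot-16 < plot-11 < plot-3.
Counting 10 from the largest end gives plot-1.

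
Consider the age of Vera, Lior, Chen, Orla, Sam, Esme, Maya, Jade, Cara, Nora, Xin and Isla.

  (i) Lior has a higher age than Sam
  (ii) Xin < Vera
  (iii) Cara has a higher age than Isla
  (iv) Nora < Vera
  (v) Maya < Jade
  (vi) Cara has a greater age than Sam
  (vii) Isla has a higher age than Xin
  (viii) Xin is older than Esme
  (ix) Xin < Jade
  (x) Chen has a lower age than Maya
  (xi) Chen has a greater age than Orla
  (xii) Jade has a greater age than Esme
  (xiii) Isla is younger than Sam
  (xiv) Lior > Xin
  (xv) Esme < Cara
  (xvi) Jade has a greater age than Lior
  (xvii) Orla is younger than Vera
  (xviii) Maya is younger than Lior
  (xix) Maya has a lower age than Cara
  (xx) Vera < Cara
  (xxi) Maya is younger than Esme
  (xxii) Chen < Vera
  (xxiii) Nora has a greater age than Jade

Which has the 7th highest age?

Isla

The consecutive relations fix a unique order: Orla < Chen < Maya < Esme < Xin < Isla < Sam < Lior < Jade < Nora < Vera < Cara.
Counting 7 from the largest end gives Isla.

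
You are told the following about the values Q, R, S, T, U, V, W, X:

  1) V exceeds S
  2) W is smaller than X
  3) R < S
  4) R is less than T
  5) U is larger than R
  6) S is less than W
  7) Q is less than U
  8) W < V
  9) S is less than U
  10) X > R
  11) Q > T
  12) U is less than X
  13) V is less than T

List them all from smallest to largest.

R < S < W < V < T < Q < U < X

Nothing is placed below R, so it is least; from there R < S; S < W; W < V; V < T; T < Q; Q < U; U < X, each given directly.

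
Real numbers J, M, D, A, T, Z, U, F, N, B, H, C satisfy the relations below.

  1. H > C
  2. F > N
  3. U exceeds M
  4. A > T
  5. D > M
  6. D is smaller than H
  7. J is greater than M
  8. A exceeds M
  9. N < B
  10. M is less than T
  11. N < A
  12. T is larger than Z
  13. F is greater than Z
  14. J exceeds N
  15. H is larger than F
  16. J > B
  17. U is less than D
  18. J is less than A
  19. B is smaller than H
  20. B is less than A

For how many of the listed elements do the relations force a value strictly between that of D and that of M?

1

Chaining upward from M reaches: T, J, A, U, H.
Chaining downward from D reaches: U.
Strictly between M and D are those in both lists: U — 1 element.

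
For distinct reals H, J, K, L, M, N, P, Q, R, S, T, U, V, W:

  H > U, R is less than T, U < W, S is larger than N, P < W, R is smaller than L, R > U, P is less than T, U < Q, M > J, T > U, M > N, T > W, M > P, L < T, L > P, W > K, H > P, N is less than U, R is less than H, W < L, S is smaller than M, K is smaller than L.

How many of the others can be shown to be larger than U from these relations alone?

6

The elements the relations force above U are Q, W, R, L, H, T — no chain reaches any other.
That is 6.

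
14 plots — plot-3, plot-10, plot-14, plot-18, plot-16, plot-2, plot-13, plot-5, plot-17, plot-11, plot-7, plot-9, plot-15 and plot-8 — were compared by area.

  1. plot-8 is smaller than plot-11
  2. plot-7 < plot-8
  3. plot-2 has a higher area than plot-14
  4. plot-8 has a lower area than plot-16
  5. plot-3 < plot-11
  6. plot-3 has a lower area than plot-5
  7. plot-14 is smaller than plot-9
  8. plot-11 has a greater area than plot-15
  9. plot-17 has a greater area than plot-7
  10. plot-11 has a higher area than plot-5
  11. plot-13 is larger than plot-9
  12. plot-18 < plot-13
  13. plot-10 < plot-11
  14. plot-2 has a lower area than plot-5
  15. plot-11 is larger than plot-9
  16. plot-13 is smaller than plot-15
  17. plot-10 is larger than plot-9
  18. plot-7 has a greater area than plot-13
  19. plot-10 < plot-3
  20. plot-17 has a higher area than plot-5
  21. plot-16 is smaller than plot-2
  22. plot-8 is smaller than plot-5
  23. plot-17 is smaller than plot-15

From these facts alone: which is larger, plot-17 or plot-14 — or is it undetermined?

plot-17

plot-14 < plot-9 and plot-9 < plot-13 give plot-14 < plot-13.
With plot-13 < plot-7: plot-14 < plot-9 < plot-13 < plot-7.
With plot-7 < plot-8: plot-14 < plot-9 < plot-13 < plot-7 < plot-8.
Then plot-8 < plot-16 extends the chain to plot-16.
Then plot-16 < plot-2 extends the chain to plot-2.
With plot-2 < plot-5: plot-14 < plot-9 < plot-13 < plot-7 < plot-8 < plot-16 < plot-2 < plot-5.
Then plot-5 < plot-17 extends the chain to plot-17.
So plot-17 is larger.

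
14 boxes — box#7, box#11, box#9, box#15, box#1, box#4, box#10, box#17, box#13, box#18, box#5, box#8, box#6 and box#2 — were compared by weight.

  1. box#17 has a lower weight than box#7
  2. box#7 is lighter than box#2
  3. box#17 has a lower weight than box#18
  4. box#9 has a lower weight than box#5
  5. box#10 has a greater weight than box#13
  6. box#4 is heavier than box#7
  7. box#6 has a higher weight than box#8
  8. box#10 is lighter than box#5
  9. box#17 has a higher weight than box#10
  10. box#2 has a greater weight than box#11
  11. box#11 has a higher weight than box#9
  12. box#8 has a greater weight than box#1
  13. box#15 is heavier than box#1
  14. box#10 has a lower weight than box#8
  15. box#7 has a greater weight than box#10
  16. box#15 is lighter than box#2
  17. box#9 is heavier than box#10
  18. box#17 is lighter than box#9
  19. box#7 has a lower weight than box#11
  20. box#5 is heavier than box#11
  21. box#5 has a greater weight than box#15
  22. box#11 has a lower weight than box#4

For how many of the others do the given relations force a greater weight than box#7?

4

From box#7 the given relations immediately reach box#11, box#2, box#4.
From those, box#5 — 4 in total.
No other element is forced above box#7 by the given relations, so the count is 4.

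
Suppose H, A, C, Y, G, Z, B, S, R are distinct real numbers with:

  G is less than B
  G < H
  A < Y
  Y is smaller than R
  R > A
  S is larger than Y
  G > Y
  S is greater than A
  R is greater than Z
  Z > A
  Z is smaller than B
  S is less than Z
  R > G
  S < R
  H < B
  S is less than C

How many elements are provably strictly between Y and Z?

1

Chaining upward from Y reaches: S, C, G, R, H, B.
Chaining downward from Z reaches: A, S.
Strictly between Y and Z are those in both lists: S — 1 element.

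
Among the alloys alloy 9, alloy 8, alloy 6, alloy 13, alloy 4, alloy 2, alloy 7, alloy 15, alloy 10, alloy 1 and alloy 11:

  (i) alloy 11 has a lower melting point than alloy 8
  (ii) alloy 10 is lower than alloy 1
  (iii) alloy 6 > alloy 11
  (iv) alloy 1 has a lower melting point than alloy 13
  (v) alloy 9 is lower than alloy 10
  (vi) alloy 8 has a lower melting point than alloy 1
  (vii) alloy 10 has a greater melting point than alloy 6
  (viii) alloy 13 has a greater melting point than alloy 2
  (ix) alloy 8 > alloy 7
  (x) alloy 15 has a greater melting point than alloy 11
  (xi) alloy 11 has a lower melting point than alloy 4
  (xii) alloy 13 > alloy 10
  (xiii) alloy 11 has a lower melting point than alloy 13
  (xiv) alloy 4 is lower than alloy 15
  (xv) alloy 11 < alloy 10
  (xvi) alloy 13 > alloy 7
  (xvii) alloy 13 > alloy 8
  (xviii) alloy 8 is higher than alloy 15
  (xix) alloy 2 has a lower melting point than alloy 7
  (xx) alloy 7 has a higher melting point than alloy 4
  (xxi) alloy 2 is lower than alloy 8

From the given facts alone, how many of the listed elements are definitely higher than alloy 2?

4

From alloy 2 the given relations immediately reach alloy 7, alloy 8, alloy 13.
From those, alloy 1 — 4 in total.
Nothing else is reachable above alloy 2; 4 in all.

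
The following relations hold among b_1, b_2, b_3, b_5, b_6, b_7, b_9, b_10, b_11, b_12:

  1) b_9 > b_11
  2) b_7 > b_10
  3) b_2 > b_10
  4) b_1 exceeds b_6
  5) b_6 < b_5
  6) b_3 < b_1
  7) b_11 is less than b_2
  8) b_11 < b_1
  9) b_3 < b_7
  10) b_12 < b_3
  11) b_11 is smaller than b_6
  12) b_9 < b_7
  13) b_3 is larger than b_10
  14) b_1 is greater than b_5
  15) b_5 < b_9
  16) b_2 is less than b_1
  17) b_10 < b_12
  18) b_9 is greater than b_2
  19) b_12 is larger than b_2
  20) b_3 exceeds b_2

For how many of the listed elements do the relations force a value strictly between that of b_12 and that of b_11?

Chaining upward from b_11 reaches: b_2, b_6, b_5, b_3, b_9, b_7, b_1.
Chaining downward from b_12 reaches: b_10, b_2.
Strictly between b_11 and b_12 are those in both lists: b_2 — 1 element.

1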